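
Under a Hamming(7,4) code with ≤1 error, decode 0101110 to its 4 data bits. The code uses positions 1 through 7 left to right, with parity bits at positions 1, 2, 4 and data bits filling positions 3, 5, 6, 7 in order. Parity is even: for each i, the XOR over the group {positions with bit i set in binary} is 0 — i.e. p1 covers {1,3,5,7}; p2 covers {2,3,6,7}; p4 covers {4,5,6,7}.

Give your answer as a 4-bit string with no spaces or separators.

s1 (pos 1,3,5,7): 0⊕0⊕1⊕0 = 1
s2 (pos 2,3,6,7): 1⊕0⊕1⊕0 = 0
s4 (pos 4,5,6,7): 1⊕1⊕1⊕0 = 1
Syndrome s4…s1 = 101 → error at position 5.
Flip position 5: 0101110 → 0101010
Read data bits from positions 3,5,6,7: 0010

0010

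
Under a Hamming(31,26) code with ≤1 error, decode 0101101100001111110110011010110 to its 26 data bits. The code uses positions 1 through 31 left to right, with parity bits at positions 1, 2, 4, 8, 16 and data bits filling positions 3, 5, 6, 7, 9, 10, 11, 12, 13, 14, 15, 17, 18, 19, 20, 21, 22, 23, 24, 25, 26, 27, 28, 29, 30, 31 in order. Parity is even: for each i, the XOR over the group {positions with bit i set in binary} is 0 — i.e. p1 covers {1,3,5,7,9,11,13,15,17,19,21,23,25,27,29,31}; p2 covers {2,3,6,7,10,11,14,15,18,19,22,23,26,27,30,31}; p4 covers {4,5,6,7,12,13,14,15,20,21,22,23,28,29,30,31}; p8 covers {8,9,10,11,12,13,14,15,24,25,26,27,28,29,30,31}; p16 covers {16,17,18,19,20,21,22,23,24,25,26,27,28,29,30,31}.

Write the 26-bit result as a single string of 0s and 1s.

01010010111110110011010110

s1 (pos 1,3,5,7,9,11,13,15,17,19,21,23,25,27,29,31): 0⊕0⊕1⊕1⊕0⊕0⊕1⊕1⊕1⊕0⊕1⊕0⊕1⊕1⊕1⊕0 = 1
s2 (pos 2,3,6,7,10,11,14,15,18,19,22,23,26,27,30,31): 1⊕0⊕0⊕1⊕0⊕0⊕1⊕1⊕1⊕0⊕0⊕0⊕0⊕1⊕1⊕0 = 1
s4 (pos 4,5,6,7,12,13,14,15,20,21,22,23,28,29,30,31): 1⊕1⊕0⊕1⊕0⊕1⊕1⊕1⊕1⊕1⊕0⊕0⊕0⊕1⊕1⊕0 = 0
s8 (pos 8,9,10,11,12,13,14,15,24,25,26,27,28,29,30,31): 1⊕0⊕0⊕0⊕0⊕1⊕1⊕1⊕1⊕1⊕0⊕1⊕0⊕1⊕1⊕0 = 1
s16 (pos 16,17,18,19,20,21,22,23,24,25,26,27,28,29,30,31): 1⊕1⊕1⊕0⊕1⊕1⊕0⊕0⊕1⊕1⊕0⊕1⊕0⊕1⊕1⊕0 = 0
Syndrome s16…s1 = 01011 → error at position 11.
Flip position 11: 0101101100001111110110011010110 → 0101101100101111110110011010110
Read data bits from positions 3,5,6,7,9,10,11,12,13,14,15,17,18,19,20,21,22,23,24,25,26,27,28,29,30,31: 01010010111110110011010110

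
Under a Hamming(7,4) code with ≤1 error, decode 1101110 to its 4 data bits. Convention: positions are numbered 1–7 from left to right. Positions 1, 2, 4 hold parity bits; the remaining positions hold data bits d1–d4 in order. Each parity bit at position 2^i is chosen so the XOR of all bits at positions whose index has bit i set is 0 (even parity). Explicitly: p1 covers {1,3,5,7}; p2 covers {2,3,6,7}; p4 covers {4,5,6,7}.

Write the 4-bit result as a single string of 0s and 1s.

0110

s1 (pos 1,3,5,7): 1⊕0⊕1⊕0 = 0
s2 (pos 2,3,6,7): 1⊕0⊕1⊕0 = 0
s4 (pos 4,5,6,7): 1⊕1⊕1⊕0 = 1
Syndrome s4…s1 = 100 → error at position 4.
Flip position 4: 1101110 → 1100110
Read data bits from positions 3,5,6,7: 0110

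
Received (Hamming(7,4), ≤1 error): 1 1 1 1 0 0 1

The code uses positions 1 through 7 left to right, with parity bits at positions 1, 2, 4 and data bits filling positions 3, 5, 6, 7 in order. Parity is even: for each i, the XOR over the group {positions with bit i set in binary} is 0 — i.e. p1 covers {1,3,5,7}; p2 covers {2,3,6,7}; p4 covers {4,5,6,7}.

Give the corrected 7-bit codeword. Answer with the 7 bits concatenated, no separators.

1101001

s1 (pos 1,3,5,7): 1⊕1⊕0⊕1 = 1
s2 (pos 2,3,6,7): 1⊕1⊕0⊕1 = 1
s4 (pos 4,5,6,7): 1⊕0⊕0⊕1 = 0
Syndrome s4…s1 = 011 → error at position 3.
Flip position 3: 1111001 → 1101001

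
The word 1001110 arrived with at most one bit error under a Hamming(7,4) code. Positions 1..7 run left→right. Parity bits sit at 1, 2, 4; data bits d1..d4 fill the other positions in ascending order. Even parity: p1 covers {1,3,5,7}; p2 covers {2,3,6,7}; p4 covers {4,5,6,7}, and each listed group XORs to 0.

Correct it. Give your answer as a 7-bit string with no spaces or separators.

1001100

s1 (pos 1,3,5,7): 1⊕0⊕1⊕0 = 0
s2 (pos 2,3,6,7): 0⊕0⊕1⊕0 = 1
s4 (pos 4,5,6,7): 1⊕1⊕1⊕0 = 1
Syndrome s4…s1 = 110 → error at position 6.
Flip position 6: 1001110 → 1001100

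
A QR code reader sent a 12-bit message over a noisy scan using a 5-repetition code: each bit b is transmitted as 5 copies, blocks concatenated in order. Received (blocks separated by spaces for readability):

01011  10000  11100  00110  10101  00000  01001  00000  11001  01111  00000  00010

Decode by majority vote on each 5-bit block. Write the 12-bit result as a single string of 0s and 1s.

101010001100

Block 1 (01011): 3 ones → 1
Block 2 (10000): 1 one → 0
Block 3 (11100): 3 ones → 1
Block 4 (00110): 2 ones → 0
Block 5 (10101): 3 ones → 1
Block 6 (00000): 0 ones → 0
Block 7 (01001): 2 ones → 0
Block 8 (00000): 0 ones → 0
Block 9 (11001): 3 ones → 1
Block 10 (01111): 4 ones → 1
Block 11 (00000): 0 ones → 0
Block 12 (00010): 1 one → 0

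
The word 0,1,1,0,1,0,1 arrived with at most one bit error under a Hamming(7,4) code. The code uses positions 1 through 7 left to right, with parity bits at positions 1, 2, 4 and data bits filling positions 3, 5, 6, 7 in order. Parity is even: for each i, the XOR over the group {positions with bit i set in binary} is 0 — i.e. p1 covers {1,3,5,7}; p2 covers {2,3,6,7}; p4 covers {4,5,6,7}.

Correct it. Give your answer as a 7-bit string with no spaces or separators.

s1 (pos 1,3,5,7): 0⊕1⊕1⊕1 = 1
s2 (pos 2,3,6,7): 1⊕1⊕0⊕1 = 1
s4 (pos 4,5,6,7): 0⊕1⊕0⊕1 = 0
Syndrome s4…s1 = 011 → error at position 3.
Flip position 3: 0110101 → 0100101

0100101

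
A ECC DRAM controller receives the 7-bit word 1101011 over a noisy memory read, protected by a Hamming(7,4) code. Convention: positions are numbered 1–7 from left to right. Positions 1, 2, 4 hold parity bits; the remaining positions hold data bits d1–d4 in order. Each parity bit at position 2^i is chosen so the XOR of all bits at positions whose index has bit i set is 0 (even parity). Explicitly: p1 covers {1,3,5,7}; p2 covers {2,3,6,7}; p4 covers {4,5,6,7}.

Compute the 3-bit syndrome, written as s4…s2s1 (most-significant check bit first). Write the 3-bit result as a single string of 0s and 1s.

s1 (pos 1,3,5,7): 1⊕0⊕0⊕1 = 0
s2 (pos 2,3,6,7): 1⊕0⊕1⊕1 = 1
s4 (pos 4,5,6,7): 1⊕0⊕1⊕1 = 1
Syndrome s4…s1 = 110 → error at position 6.

110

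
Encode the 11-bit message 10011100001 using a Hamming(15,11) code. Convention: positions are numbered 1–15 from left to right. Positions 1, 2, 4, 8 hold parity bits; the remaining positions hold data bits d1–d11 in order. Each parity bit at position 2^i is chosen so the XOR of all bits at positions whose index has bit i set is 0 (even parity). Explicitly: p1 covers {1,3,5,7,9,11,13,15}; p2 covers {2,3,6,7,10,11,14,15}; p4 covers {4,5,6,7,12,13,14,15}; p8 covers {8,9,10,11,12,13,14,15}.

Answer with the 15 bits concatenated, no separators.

Place data at non-parity positions: p1 p2 1 p4 0 0 1 p8 1 1 0 0 0 0 1
p1 (pos 1,3,5,7,9,11,13,15): XOR of data positions = 1⊕0⊕1⊕1⊕0⊕0⊕1 = 0
p2 (pos 2,3,6,7,10,11,14,15): XOR of data positions = 1⊕0⊕1⊕1⊕0⊕0⊕1 = 0
p4 (pos 4,5,6,7,12,13,14,15): XOR of data positions = 0⊕0⊕1⊕0⊕0⊕0⊕1 = 0
p8 (pos 8,9,10,11,12,13,14,15): XOR of data positions = 1⊕1⊕0⊕0⊕0⊕0⊕1 = 1
Codeword: 001000111100001

001000111100001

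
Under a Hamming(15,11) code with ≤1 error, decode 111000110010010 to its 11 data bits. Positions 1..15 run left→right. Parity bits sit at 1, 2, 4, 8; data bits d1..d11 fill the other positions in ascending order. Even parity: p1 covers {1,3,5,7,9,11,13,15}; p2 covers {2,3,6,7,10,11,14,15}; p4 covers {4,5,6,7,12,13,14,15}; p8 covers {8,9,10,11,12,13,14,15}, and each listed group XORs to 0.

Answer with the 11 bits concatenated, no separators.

10010110010

s1 (pos 1,3,5,7,9,11,13,15): 1⊕1⊕0⊕1⊕0⊕1⊕0⊕0 = 0
s2 (pos 2,3,6,7,10,11,14,15): 1⊕1⊕0⊕1⊕0⊕1⊕1⊕0 = 1
s4 (pos 4,5,6,7,12,13,14,15): 0⊕0⊕0⊕1⊕0⊕0⊕1⊕0 = 0
s8 (pos 8,9,10,11,12,13,14,15): 1⊕0⊕0⊕1⊕0⊕0⊕1⊕0 = 1
Syndrome s8…s1 = 1010 → error at position 10.
Flip position 10: 111000110010010 → 111000110110010
Read data bits from positions 3,5,6,7,9,10,11,12,13,14,15: 10010110010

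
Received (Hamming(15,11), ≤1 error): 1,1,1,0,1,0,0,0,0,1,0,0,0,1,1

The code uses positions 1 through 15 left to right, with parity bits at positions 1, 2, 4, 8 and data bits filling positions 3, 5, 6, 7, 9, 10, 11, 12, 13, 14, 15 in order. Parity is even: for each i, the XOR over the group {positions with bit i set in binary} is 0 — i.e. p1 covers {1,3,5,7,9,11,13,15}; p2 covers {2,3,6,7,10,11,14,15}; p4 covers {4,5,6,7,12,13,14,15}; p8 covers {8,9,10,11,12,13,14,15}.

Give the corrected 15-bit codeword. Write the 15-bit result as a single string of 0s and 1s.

111010000100001

s1 (pos 1,3,5,7,9,11,13,15): 1⊕1⊕1⊕0⊕0⊕0⊕0⊕1 = 0
s2 (pos 2,3,6,7,10,11,14,15): 1⊕1⊕0⊕0⊕1⊕0⊕1⊕1 = 1
s4 (pos 4,5,6,7,12,13,14,15): 0⊕1⊕0⊕0⊕0⊕0⊕1⊕1 = 1
s8 (pos 8,9,10,11,12,13,14,15): 0⊕0⊕1⊕0⊕0⊕0⊕1⊕1 = 1
Syndrome s8…s1 = 1110 → error at position 14.
Flip position 14: 111010000100011 → 111010000100001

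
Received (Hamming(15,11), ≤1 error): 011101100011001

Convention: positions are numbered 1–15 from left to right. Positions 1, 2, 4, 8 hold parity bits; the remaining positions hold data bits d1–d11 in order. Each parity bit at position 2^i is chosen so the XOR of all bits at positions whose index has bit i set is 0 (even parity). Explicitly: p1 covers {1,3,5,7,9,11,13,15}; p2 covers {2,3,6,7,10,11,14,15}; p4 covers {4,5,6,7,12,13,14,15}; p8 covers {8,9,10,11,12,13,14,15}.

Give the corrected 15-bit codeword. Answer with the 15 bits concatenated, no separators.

s1 (pos 1,3,5,7,9,11,13,15): 0⊕1⊕0⊕1⊕0⊕1⊕0⊕1 = 0
s2 (pos 2,3,6,7,10,11,14,15): 1⊕1⊕1⊕1⊕0⊕1⊕0⊕1 = 0
s4 (pos 4,5,6,7,12,13,14,15): 1⊕0⊕1⊕1⊕1⊕0⊕0⊕1 = 1
s8 (pos 8,9,10,11,12,13,14,15): 0⊕0⊕0⊕1⊕1⊕0⊕0⊕1 = 1
Syndrome s8…s1 = 1100 → error at position 12.
Flip position 12: 011101100011001 → 011101100010001

011101100010001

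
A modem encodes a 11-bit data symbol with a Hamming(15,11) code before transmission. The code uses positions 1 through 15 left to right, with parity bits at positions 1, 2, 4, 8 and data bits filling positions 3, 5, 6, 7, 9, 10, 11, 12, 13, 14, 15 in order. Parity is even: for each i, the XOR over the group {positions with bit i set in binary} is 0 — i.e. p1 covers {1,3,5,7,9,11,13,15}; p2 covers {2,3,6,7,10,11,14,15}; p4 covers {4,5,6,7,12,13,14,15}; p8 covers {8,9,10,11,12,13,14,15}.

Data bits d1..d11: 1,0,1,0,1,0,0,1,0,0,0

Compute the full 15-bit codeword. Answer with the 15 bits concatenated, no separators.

001001001001000

Place data at non-parity positions: p1 p2 1 p4 0 1 0 p8 1 0 0 1 0 0 0
p1 (pos 1,3,5,7,9,11,13,15): XOR of data positions = 1⊕0⊕0⊕1⊕0⊕0⊕0 = 0
p2 (pos 2,3,6,7,10,11,14,15): XOR of data positions = 1⊕1⊕0⊕0⊕0⊕0⊕0 = 0
p4 (pos 4,5,6,7,12,13,14,15): XOR of data positions = 0⊕1⊕0⊕1⊕0⊕0⊕0 = 0
p8 (pos 8,9,10,11,12,13,14,15): XOR of data positions = 1⊕0⊕0⊕1⊕0⊕0⊕0 = 0
Codeword: 001001001001000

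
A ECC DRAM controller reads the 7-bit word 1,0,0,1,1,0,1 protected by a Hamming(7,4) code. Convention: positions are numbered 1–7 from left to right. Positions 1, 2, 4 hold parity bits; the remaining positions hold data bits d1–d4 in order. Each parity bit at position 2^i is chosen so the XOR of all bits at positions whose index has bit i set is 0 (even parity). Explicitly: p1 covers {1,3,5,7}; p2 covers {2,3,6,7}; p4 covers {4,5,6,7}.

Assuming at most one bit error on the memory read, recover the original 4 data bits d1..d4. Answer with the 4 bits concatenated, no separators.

s1 (pos 1,3,5,7): 1⊕0⊕1⊕1 = 1
s2 (pos 2,3,6,7): 0⊕0⊕0⊕1 = 1
s4 (pos 4,5,6,7): 1⊕1⊕0⊕1 = 1
Syndrome s4…s1 = 111 → error at position 7.
Flip position 7: 1001101 → 1001100
Read data bits from positions 3,5,6,7: 0100

0100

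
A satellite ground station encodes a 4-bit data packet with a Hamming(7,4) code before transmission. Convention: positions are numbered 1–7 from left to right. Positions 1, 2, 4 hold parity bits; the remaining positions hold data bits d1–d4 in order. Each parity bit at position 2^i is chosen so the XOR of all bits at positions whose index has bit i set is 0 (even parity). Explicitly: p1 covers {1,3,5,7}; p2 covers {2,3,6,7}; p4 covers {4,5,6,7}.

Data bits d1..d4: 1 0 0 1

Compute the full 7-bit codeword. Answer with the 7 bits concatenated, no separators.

0011001

Place data at non-parity positions: p1 p2 1 p4 0 0 1
p1 (pos 1,3,5,7): XOR of data positions = 1⊕0⊕1 = 0
p2 (pos 2,3,6,7): XOR of data positions = 1⊕0⊕1 = 0
p4 (pos 4,5,6,7): XOR of data positions = 0⊕0⊕1 = 1
Codeword: 0011001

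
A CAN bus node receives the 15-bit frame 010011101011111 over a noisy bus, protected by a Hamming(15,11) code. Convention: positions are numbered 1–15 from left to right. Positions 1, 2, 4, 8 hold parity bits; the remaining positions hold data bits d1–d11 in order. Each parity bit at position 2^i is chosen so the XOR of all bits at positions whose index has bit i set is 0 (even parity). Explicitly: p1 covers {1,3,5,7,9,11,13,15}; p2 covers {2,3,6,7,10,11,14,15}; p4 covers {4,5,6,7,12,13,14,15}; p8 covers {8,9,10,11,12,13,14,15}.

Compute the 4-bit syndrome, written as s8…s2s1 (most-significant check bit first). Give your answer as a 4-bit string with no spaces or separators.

0100

s1 (pos 1,3,5,7,9,11,13,15): 0⊕0⊕1⊕1⊕1⊕1⊕1⊕1 = 0
s2 (pos 2,3,6,7,10,11,14,15): 1⊕0⊕1⊕1⊕0⊕1⊕1⊕1 = 0
s4 (pos 4,5,6,7,12,13,14,15): 0⊕1⊕1⊕1⊕1⊕1⊕1⊕1 = 1
s8 (pos 8,9,10,11,12,13,14,15): 0⊕1⊕0⊕1⊕1⊕1⊕1⊕1 = 0
Syndrome s8…s1 = 0100 → error at position 4.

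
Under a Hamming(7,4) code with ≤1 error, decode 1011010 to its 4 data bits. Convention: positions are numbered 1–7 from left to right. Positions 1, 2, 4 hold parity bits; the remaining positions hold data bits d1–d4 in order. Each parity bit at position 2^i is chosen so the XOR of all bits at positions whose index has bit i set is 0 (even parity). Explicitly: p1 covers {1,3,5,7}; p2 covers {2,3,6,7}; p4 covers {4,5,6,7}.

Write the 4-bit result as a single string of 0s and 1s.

1010

s1 (pos 1,3,5,7): 1⊕1⊕0⊕0 = 0
s2 (pos 2,3,6,7): 0⊕1⊕1⊕0 = 0
s4 (pos 4,5,6,7): 1⊕0⊕1⊕0 = 0
Syndrome s4…s1 = 000 → no error.
Read data bits from positions 3,5,6,7: 1010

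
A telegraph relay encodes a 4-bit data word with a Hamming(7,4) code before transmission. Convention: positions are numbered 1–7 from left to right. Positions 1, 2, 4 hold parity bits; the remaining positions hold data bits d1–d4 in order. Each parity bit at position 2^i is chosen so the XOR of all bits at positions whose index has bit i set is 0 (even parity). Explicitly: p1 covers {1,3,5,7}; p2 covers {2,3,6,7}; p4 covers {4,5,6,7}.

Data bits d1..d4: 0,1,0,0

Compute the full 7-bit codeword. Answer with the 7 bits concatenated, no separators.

Place data at non-parity positions: p1 p2 0 p4 1 0 0
p1 (pos 1,3,5,7): XOR of data positions = 0⊕1⊕0 = 1
p2 (pos 2,3,6,7): XOR of data positions = 0⊕0⊕0 = 0
p4 (pos 4,5,6,7): XOR of data positions = 1⊕0⊕0 = 1
Codeword: 1001100

1001100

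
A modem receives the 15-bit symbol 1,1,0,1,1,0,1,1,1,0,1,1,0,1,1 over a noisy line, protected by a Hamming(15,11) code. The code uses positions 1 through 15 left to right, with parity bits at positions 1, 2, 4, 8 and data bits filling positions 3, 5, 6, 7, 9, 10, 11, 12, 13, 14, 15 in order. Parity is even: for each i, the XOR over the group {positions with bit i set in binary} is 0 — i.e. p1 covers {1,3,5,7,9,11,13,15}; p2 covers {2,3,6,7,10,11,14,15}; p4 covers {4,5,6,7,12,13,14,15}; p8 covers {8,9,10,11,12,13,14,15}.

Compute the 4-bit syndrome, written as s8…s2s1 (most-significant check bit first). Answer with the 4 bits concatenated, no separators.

0010

s1 (pos 1,3,5,7,9,11,13,15): 1⊕0⊕1⊕1⊕1⊕1⊕0⊕1 = 0
s2 (pos 2,3,6,7,10,11,14,15): 1⊕0⊕0⊕1⊕0⊕1⊕1⊕1 = 1
s4 (pos 4,5,6,7,12,13,14,15): 1⊕1⊕0⊕1⊕1⊕0⊕1⊕1 = 0
s8 (pos 8,9,10,11,12,13,14,15): 1⊕1⊕0⊕1⊕1⊕0⊕1⊕1 = 0
Syndrome s8…s1 = 0010 → error at position 2.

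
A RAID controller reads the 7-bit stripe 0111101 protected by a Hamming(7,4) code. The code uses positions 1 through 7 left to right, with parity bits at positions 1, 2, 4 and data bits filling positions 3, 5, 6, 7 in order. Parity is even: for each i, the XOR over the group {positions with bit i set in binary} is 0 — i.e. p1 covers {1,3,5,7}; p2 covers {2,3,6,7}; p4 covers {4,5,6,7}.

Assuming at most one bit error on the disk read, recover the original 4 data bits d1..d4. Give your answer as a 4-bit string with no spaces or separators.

s1 (pos 1,3,5,7): 0⊕1⊕1⊕1 = 1
s2 (pos 2,3,6,7): 1⊕1⊕0⊕1 = 1
s4 (pos 4,5,6,7): 1⊕1⊕0⊕1 = 1
Syndrome s4…s1 = 111 → error at position 7.
Flip position 7: 0111101 → 0111100
Read data bits from positions 3,5,6,7: 1100

1100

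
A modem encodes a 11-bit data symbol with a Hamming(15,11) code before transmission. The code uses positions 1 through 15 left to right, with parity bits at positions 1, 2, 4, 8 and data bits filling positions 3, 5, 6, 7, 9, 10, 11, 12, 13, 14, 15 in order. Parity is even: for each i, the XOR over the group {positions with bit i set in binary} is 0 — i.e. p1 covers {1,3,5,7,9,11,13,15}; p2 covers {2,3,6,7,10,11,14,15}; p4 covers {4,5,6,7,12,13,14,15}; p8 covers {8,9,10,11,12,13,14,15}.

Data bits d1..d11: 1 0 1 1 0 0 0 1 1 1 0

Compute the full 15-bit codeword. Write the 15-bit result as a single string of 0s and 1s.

101101110001110

Place data at non-parity positions: p1 p2 1 p4 0 1 1 p8 0 0 0 1 1 1 0
p1 (pos 1,3,5,7,9,11,13,15): XOR of data positions = 1⊕0⊕1⊕0⊕0⊕1⊕0 = 1
p2 (pos 2,3,6,7,10,11,14,15): XOR of data positions = 1⊕1⊕1⊕0⊕0⊕1⊕0 = 0
p4 (pos 4,5,6,7,12,13,14,15): XOR of data positions = 0⊕1⊕1⊕1⊕1⊕1⊕0 = 1
p8 (pos 8,9,10,11,12,13,14,15): XOR of data positions = 0⊕0⊕0⊕1⊕1⊕1⊕0 = 1
Codeword: 101101110001110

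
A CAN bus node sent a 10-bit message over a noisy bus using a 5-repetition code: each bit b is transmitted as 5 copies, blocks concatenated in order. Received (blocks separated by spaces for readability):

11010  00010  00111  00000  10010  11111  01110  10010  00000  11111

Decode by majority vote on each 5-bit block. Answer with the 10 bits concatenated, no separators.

1010011001

Block 1 (11010): 3 ones → 1
Block 2 (00010): 1 one → 0
Block 3 (00111): 3 ones → 1
Block 4 (00000): 0 ones → 0
Block 5 (10010): 2 ones → 0
Block 6 (11111): 5 ones → 1
Block 7 (01110): 3 ones → 1
Block 8 (10010): 2 ones → 0
Block 9 (00000): 0 ones → 0
Block 10 (11111): 5 ones → 1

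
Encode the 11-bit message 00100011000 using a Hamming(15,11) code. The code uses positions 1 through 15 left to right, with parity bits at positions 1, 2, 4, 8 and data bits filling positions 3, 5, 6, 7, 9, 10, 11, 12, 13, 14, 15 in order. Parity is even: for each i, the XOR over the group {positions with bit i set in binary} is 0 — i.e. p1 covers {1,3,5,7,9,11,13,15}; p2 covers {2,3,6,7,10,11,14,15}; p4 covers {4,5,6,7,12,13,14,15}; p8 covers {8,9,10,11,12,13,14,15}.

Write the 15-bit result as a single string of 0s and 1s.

100001000011000

Place data at non-parity positions: p1 p2 0 p4 0 1 0 p8 0 0 1 1 0 0 0
p1 (pos 1,3,5,7,9,11,13,15): XOR of data positions = 0⊕0⊕0⊕0⊕1⊕0⊕0 = 1
p2 (pos 2,3,6,7,10,11,14,15): XOR of data positions = 0⊕1⊕0⊕0⊕1⊕0⊕0 = 0
p4 (pos 4,5,6,7,12,13,14,15): XOR of data positions = 0⊕1⊕0⊕1⊕0⊕0⊕0 = 0
p8 (pos 8,9,10,11,12,13,14,15): XOR of data positions = 0⊕0⊕1⊕1⊕0⊕0⊕0 = 0
Codeword: 100001000011000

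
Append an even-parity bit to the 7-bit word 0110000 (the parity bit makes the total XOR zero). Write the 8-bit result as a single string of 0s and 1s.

01100000

XOR of the 7 data bits: 0⊕1⊕1⊕0⊕0⊕0⊕0 = 0
Parity bit = 0 (so all 8 bits XOR to 0).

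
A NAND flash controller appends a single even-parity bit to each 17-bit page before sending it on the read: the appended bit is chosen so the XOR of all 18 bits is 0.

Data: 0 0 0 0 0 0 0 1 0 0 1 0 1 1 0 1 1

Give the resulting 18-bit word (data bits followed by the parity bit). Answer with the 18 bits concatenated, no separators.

000000010010110110

XOR of the 17 data bits: 0⊕0⊕0⊕0⊕0⊕0⊕0⊕1⊕0⊕0⊕1⊕0⊕1⊕1⊕0⊕1⊕1 = 0
Parity bit = 0 (so all 18 bits XOR to 0).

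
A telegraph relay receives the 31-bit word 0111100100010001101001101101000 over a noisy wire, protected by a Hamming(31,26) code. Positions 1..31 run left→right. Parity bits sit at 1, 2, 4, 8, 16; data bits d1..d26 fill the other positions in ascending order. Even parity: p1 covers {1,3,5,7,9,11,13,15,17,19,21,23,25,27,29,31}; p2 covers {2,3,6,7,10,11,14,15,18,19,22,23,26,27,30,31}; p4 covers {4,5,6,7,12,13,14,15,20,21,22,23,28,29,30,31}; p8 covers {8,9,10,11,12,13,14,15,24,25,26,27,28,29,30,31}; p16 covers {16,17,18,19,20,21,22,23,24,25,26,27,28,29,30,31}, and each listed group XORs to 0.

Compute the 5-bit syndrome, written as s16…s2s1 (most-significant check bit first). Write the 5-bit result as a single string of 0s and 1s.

01000

s1 (pos 1,3,5,7,9,11,13,15,17,19,21,23,25,27,29,31): 0⊕1⊕1⊕0⊕0⊕0⊕0⊕0⊕1⊕1⊕0⊕1⊕1⊕0⊕0⊕0 = 0
s2 (pos 2,3,6,7,10,11,14,15,18,19,22,23,26,27,30,31): 1⊕1⊕0⊕0⊕0⊕0⊕0⊕0⊕0⊕1⊕1⊕1⊕1⊕0⊕0⊕0 = 0
s4 (pos 4,5,6,7,12,13,14,15,20,21,22,23,28,29,30,31): 1⊕1⊕0⊕0⊕1⊕0⊕0⊕0⊕0⊕0⊕1⊕1⊕1⊕0⊕0⊕0 = 0
s8 (pos 8,9,10,11,12,13,14,15,24,25,26,27,28,29,30,31): 1⊕0⊕0⊕0⊕1⊕0⊕0⊕0⊕0⊕1⊕1⊕0⊕1⊕0⊕0⊕0 = 1
s16 (pos 16,17,18,19,20,21,22,23,24,25,26,27,28,29,30,31): 1⊕1⊕0⊕1⊕0⊕0⊕1⊕1⊕0⊕1⊕1⊕0⊕1⊕0⊕0⊕0 = 0
Syndrome s16…s1 = 01000 → error at position 8.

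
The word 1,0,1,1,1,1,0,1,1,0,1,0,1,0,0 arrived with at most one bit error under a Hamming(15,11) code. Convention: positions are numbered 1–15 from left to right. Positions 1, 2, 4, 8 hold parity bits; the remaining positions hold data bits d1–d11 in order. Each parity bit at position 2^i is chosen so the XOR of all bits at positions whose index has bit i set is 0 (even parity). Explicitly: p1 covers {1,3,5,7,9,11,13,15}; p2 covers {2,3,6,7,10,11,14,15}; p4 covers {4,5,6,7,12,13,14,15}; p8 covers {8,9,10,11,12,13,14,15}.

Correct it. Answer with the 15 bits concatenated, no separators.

s1 (pos 1,3,5,7,9,11,13,15): 1⊕1⊕1⊕0⊕1⊕1⊕1⊕0 = 0
s2 (pos 2,3,6,7,10,11,14,15): 0⊕1⊕1⊕0⊕0⊕1⊕0⊕0 = 1
s4 (pos 4,5,6,7,12,13,14,15): 1⊕1⊕1⊕0⊕0⊕1⊕0⊕0 = 0
s8 (pos 8,9,10,11,12,13,14,15): 1⊕1⊕0⊕1⊕0⊕1⊕0⊕0 = 0
Syndrome s8…s1 = 0010 → error at position 2.
Flip position 2: 101111011010100 → 111111011010100

111111011010100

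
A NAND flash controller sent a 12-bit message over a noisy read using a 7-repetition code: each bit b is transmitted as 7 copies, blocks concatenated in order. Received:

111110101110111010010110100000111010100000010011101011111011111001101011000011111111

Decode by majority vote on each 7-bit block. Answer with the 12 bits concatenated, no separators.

Block 1 (1111101): 6 ones → 1
Block 2 (0111011): 5 ones → 1
Block 3 (1010010): 3 ones → 0
Block 4 (1101000): 3 ones → 0
Block 5 (0011101): 4 ones → 1
Block 6 (0100000): 1 one → 0
Block 7 (0100111): 4 ones → 1
Block 8 (0101111): 5 ones → 1
Block 9 (1011111): 6 ones → 1
Block 10 (0011010): 3 ones → 0
Block 11 (1100001): 3 ones → 0
Block 12 (1111111): 7 ones → 1

110010111001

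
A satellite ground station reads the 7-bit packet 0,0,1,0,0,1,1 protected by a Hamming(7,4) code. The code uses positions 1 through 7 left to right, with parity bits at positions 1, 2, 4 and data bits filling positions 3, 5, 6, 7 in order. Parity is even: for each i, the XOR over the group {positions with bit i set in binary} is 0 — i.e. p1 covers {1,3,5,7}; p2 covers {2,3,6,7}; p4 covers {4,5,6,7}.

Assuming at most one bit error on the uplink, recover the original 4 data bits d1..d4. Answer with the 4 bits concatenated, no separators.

s1 (pos 1,3,5,7): 0⊕1⊕0⊕1 = 0
s2 (pos 2,3,6,7): 0⊕1⊕1⊕1 = 1
s4 (pos 4,5,6,7): 0⊕0⊕1⊕1 = 0
Syndrome s4…s1 = 010 → error at position 2.
Flip position 2: 0010011 → 0110011
Read data bits from positions 3,5,6,7: 1011

1011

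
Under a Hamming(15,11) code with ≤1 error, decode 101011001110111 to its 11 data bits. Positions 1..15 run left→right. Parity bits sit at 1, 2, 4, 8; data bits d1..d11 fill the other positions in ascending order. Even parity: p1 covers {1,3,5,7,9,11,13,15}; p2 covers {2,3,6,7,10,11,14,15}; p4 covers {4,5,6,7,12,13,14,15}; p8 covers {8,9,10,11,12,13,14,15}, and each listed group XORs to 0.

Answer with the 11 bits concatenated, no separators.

10101110111

s1 (pos 1,3,5,7,9,11,13,15): 1⊕1⊕1⊕0⊕1⊕1⊕1⊕1 = 1
s2 (pos 2,3,6,7,10,11,14,15): 0⊕1⊕1⊕0⊕1⊕1⊕1⊕1 = 0
s4 (pos 4,5,6,7,12,13,14,15): 0⊕1⊕1⊕0⊕0⊕1⊕1⊕1 = 1
s8 (pos 8,9,10,11,12,13,14,15): 0⊕1⊕1⊕1⊕0⊕1⊕1⊕1 = 0
Syndrome s8…s1 = 0101 → error at position 5.
Flip position 5: 101011001110111 → 101001001110111
Read data bits from positions 3,5,6,7,9,10,11,12,13,14,15: 10101110111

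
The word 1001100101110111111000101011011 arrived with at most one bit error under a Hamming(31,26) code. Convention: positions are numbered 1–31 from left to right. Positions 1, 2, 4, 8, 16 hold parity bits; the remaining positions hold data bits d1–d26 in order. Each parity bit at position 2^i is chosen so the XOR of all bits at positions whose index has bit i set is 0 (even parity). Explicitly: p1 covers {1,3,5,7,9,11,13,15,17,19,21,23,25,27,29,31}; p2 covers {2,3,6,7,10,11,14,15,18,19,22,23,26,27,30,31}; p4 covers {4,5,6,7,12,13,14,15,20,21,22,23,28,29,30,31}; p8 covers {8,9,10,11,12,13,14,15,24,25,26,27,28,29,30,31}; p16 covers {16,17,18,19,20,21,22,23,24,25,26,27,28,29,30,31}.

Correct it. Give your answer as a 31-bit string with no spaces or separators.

s1 (pos 1,3,5,7,9,11,13,15,17,19,21,23,25,27,29,31): 1⊕0⊕1⊕0⊕0⊕1⊕0⊕1⊕1⊕1⊕0⊕1⊕1⊕1⊕0⊕1 = 0
s2 (pos 2,3,6,7,10,11,14,15,18,19,22,23,26,27,30,31): 0⊕0⊕0⊕0⊕1⊕1⊕1⊕1⊕1⊕1⊕0⊕1⊕0⊕1⊕1⊕1 = 0
s4 (pos 4,5,6,7,12,13,14,15,20,21,22,23,28,29,30,31): 1⊕1⊕0⊕0⊕1⊕0⊕1⊕1⊕0⊕0⊕0⊕1⊕1⊕0⊕1⊕1 = 1
s8 (pos 8,9,10,11,12,13,14,15,24,25,26,27,28,29,30,31): 1⊕0⊕1⊕1⊕1⊕0⊕1⊕1⊕0⊕1⊕0⊕1⊕1⊕0⊕1⊕1 = 1
s16 (pos 16,17,18,19,20,21,22,23,24,25,26,27,28,29,30,31): 1⊕1⊕1⊕1⊕0⊕0⊕0⊕1⊕0⊕1⊕0⊕1⊕1⊕0⊕1⊕1 = 0
Syndrome s16…s1 = 01100 → error at position 12.
Flip position 12: 1001100101110111111000101011011 → 1001100101100111111000101011011

1001100101100111111000101011011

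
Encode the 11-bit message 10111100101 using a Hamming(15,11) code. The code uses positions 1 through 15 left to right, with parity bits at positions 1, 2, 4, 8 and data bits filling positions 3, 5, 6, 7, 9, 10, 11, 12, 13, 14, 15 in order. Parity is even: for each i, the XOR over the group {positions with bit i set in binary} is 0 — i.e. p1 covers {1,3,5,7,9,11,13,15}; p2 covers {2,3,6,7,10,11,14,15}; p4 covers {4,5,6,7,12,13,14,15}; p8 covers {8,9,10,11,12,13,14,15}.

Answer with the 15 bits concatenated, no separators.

Place data at non-parity positions: p1 p2 1 p4 0 1 1 p8 1 1 0 0 1 0 1
p1 (pos 1,3,5,7,9,11,13,15): XOR of data positions = 1⊕0⊕1⊕1⊕0⊕1⊕1 = 1
p2 (pos 2,3,6,7,10,11,14,15): XOR of data positions = 1⊕1⊕1⊕1⊕0⊕0⊕1 = 1
p4 (pos 4,5,6,7,12,13,14,15): XOR of data positions = 0⊕1⊕1⊕0⊕1⊕0⊕1 = 0
p8 (pos 8,9,10,11,12,13,14,15): XOR of data positions = 1⊕1⊕0⊕0⊕1⊕0⊕1 = 0
Codeword: 111001101100101

111001101100101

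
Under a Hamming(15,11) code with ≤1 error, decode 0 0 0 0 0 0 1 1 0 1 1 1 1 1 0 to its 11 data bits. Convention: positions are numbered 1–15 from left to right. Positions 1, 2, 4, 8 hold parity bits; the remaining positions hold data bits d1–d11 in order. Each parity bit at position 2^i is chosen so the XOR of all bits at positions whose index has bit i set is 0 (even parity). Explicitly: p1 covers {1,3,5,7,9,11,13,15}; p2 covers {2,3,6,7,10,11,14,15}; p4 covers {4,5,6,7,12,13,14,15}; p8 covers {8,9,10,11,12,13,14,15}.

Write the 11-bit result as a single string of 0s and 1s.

s1 (pos 1,3,5,7,9,11,13,15): 0⊕0⊕0⊕1⊕0⊕1⊕1⊕0 = 1
s2 (pos 2,3,6,7,10,11,14,15): 0⊕0⊕0⊕1⊕1⊕1⊕1⊕0 = 0
s4 (pos 4,5,6,7,12,13,14,15): 0⊕0⊕0⊕1⊕1⊕1⊕1⊕0 = 0
s8 (pos 8,9,10,11,12,13,14,15): 1⊕0⊕1⊕1⊕1⊕1⊕1⊕0 = 0
Syndrome s8…s1 = 0001 → error at position 1.
Flip position 1: 000000110111110 → 100000110111110
Read data bits from positions 3,5,6,7,9,10,11,12,13,14,15: 00010111110

00010111110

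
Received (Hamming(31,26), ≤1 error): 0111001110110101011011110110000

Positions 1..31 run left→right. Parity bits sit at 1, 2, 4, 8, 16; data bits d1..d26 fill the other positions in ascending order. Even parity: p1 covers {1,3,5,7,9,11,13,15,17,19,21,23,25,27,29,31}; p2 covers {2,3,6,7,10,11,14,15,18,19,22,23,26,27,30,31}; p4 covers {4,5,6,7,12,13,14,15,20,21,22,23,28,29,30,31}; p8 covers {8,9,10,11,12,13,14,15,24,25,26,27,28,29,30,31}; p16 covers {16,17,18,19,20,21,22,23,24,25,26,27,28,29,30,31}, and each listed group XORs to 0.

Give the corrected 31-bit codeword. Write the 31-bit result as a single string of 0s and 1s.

0111001110110101011010110110000

s1 (pos 1,3,5,7,9,11,13,15,17,19,21,23,25,27,29,31): 0⊕1⊕0⊕1⊕1⊕1⊕0⊕0⊕0⊕1⊕1⊕1⊕0⊕1⊕0⊕0 = 0
s2 (pos 2,3,6,7,10,11,14,15,18,19,22,23,26,27,30,31): 1⊕1⊕0⊕1⊕0⊕1⊕1⊕0⊕1⊕1⊕1⊕1⊕1⊕1⊕0⊕0 = 1
s4 (pos 4,5,6,7,12,13,14,15,20,21,22,23,28,29,30,31): 1⊕0⊕0⊕1⊕1⊕0⊕1⊕0⊕0⊕1⊕1⊕1⊕0⊕0⊕0⊕0 = 1
s8 (pos 8,9,10,11,12,13,14,15,24,25,26,27,28,29,30,31): 1⊕1⊕0⊕1⊕1⊕0⊕1⊕0⊕1⊕0⊕1⊕1⊕0⊕0⊕0⊕0 = 0
s16 (pos 16,17,18,19,20,21,22,23,24,25,26,27,28,29,30,31): 1⊕0⊕1⊕1⊕0⊕1⊕1⊕1⊕1⊕0⊕1⊕1⊕0⊕0⊕0⊕0 = 1
Syndrome s16…s1 = 10110 → error at position 22.
Flip position 22: 0111001110110101011011110110000 → 0111001110110101011010110110000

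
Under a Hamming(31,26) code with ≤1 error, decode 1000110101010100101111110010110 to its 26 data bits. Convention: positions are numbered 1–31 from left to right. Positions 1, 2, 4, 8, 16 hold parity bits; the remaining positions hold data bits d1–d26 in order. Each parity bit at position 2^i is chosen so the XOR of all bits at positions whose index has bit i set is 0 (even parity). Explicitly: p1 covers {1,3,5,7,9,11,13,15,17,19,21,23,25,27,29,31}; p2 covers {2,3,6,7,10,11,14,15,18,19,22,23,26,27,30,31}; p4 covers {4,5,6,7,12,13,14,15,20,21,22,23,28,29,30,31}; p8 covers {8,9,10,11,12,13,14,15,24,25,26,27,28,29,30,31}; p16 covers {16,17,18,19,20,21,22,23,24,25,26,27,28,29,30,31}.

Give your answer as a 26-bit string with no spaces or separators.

s1 (pos 1,3,5,7,9,11,13,15,17,19,21,23,25,27,29,31): 1⊕0⊕1⊕0⊕0⊕0⊕0⊕0⊕1⊕1⊕1⊕1⊕0⊕1⊕1⊕0 = 0
s2 (pos 2,3,6,7,10,11,14,15,18,19,22,23,26,27,30,31): 0⊕0⊕1⊕0⊕1⊕0⊕1⊕0⊕0⊕1⊕1⊕1⊕0⊕1⊕1⊕0 = 0
s4 (pos 4,5,6,7,12,13,14,15,20,21,22,23,28,29,30,31): 0⊕1⊕1⊕0⊕1⊕0⊕1⊕0⊕1⊕1⊕1⊕1⊕0⊕1⊕1⊕0 = 0
s8 (pos 8,9,10,11,12,13,14,15,24,25,26,27,28,29,30,31): 1⊕0⊕1⊕0⊕1⊕0⊕1⊕0⊕1⊕0⊕0⊕1⊕0⊕1⊕1⊕0 = 0
s16 (pos 16,17,18,19,20,21,22,23,24,25,26,27,28,29,30,31): 0⊕1⊕0⊕1⊕1⊕1⊕1⊕1⊕1⊕0⊕0⊕1⊕0⊕1⊕1⊕0 = 0
Syndrome s16…s1 = 00000 → no error.
Read data bits from positions 3,5,6,7,9,10,11,12,13,14,15,17,18,19,20,21,22,23,24,25,26,27,28,29,30,31: 01100101010101111110010110

01100101010101111110010110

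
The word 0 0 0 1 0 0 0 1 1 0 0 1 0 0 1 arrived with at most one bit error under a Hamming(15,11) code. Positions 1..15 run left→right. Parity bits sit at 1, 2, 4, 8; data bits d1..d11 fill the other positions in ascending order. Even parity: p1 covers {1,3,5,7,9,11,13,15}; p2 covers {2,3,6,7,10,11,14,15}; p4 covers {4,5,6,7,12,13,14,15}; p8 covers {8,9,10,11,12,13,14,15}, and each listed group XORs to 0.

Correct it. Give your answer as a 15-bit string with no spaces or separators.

000101011001001

s1 (pos 1,3,5,7,9,11,13,15): 0⊕0⊕0⊕0⊕1⊕0⊕0⊕1 = 0
s2 (pos 2,3,6,7,10,11,14,15): 0⊕0⊕0⊕0⊕0⊕0⊕0⊕1 = 1
s4 (pos 4,5,6,7,12,13,14,15): 1⊕0⊕0⊕0⊕1⊕0⊕0⊕1 = 1
s8 (pos 8,9,10,11,12,13,14,15): 1⊕1⊕0⊕0⊕1⊕0⊕0⊕1 = 0
Syndrome s8…s1 = 0110 → error at position 6.
Flip position 6: 000100011001001 → 000101011001001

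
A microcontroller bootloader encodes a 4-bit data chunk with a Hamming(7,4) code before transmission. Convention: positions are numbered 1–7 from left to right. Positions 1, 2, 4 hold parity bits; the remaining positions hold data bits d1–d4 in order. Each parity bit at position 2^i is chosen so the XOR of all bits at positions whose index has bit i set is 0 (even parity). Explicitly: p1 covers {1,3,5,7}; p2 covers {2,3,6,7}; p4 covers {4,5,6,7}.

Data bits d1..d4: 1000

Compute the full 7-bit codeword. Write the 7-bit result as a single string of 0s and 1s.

1110000

Place data at non-parity positions: p1 p2 1 p4 0 0 0
p1 (pos 1,3,5,7): XOR of data positions = 1⊕0⊕0 = 1
p2 (pos 2,3,6,7): XOR of data positions = 1⊕0⊕0 = 1
p4 (pos 4,5,6,7): XOR of data positions = 0⊕0⊕0 = 0
Codeword: 1110000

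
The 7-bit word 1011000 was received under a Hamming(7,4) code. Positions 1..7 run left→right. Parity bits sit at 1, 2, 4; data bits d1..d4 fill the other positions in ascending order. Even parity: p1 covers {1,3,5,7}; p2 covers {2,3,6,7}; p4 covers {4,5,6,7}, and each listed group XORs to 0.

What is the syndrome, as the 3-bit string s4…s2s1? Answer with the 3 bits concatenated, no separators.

110

s1 (pos 1,3,5,7): 1⊕1⊕0⊕0 = 0
s2 (pos 2,3,6,7): 0⊕1⊕0⊕0 = 1
s4 (pos 4,5,6,7): 1⊕0⊕0⊕0 = 1
Syndrome s4…s1 = 110 → error at position 6.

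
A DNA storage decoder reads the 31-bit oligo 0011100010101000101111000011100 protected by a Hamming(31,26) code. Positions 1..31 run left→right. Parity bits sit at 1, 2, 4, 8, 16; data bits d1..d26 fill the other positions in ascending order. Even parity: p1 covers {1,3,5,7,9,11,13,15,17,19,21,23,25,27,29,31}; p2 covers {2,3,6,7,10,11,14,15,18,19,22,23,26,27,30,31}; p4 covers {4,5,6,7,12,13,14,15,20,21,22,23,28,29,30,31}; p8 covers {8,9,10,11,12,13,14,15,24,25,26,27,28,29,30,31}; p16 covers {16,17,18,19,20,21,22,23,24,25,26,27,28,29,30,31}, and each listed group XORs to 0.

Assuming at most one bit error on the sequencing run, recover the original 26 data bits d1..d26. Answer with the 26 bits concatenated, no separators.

11001010100101111000011100

s1 (pos 1,3,5,7,9,11,13,15,17,19,21,23,25,27,29,31): 0⊕1⊕1⊕0⊕1⊕1⊕1⊕0⊕1⊕1⊕1⊕0⊕0⊕1⊕1⊕0 = 0
s2 (pos 2,3,6,7,10,11,14,15,18,19,22,23,26,27,30,31): 0⊕1⊕0⊕0⊕0⊕1⊕0⊕0⊕0⊕1⊕1⊕0⊕0⊕1⊕0⊕0 = 1
s4 (pos 4,5,6,7,12,13,14,15,20,21,22,23,28,29,30,31): 1⊕1⊕0⊕0⊕0⊕1⊕0⊕0⊕1⊕1⊕1⊕0⊕1⊕1⊕0⊕0 = 0
s8 (pos 8,9,10,11,12,13,14,15,24,25,26,27,28,29,30,31): 0⊕1⊕0⊕1⊕0⊕1⊕0⊕0⊕0⊕0⊕0⊕1⊕1⊕1⊕0⊕0 = 0
s16 (pos 16,17,18,19,20,21,22,23,24,25,26,27,28,29,30,31): 0⊕1⊕0⊕1⊕1⊕1⊕1⊕0⊕0⊕0⊕0⊕1⊕1⊕1⊕0⊕0 = 0
Syndrome s16…s1 = 00010 → error at position 2.
Flip position 2: 0011100010101000101111000011100 → 0111100010101000101111000011100
Read data bits from positions 3,5,6,7,9,10,11,12,13,14,15,17,18,19,20,21,22,23,24,25,26,27,28,29,30,31: 11001010100101111000011100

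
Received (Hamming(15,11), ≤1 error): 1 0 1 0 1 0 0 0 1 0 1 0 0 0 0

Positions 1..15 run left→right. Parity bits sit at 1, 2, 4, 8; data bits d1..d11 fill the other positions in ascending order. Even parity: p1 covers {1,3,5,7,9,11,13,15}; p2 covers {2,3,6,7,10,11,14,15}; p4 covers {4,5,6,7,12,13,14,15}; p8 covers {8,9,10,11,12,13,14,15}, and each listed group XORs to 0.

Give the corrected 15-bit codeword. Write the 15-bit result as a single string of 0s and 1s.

101000001010000

s1 (pos 1,3,5,7,9,11,13,15): 1⊕1⊕1⊕0⊕1⊕1⊕0⊕0 = 1
s2 (pos 2,3,6,7,10,11,14,15): 0⊕1⊕0⊕0⊕0⊕1⊕0⊕0 = 0
s4 (pos 4,5,6,7,12,13,14,15): 0⊕1⊕0⊕0⊕0⊕0⊕0⊕0 = 1
s8 (pos 8,9,10,11,12,13,14,15): 0⊕1⊕0⊕1⊕0⊕0⊕0⊕0 = 0
Syndrome s8…s1 = 0101 → error at position 5.
Flip position 5: 101010001010000 → 101000001010000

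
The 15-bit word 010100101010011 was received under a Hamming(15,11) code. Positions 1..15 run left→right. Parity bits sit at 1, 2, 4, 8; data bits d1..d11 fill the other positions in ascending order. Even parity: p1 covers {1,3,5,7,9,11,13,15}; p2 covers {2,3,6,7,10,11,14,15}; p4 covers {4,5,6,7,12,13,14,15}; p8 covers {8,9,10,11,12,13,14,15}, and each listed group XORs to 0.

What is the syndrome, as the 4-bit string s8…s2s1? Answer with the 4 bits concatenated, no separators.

0010

s1 (pos 1,3,5,7,9,11,13,15): 0⊕0⊕0⊕1⊕1⊕1⊕0⊕1 = 0
s2 (pos 2,3,6,7,10,11,14,15): 1⊕0⊕0⊕1⊕0⊕1⊕1⊕1 = 1
s4 (pos 4,5,6,7,12,13,14,15): 1⊕0⊕0⊕1⊕0⊕0⊕1⊕1 = 0
s8 (pos 8,9,10,11,12,13,14,15): 0⊕1⊕0⊕1⊕0⊕0⊕1⊕1 = 0
Syndrome s8…s1 = 0010 → error at position 2.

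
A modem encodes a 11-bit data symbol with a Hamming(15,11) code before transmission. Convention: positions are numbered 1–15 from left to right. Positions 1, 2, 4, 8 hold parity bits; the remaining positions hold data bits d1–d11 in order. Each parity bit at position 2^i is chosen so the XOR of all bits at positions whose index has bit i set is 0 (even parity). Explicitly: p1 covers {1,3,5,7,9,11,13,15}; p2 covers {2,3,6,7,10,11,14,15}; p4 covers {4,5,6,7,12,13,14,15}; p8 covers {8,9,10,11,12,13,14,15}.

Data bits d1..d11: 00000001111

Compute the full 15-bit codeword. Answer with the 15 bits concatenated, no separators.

000000000001111

Place data at non-parity positions: p1 p2 0 p4 0 0 0 p8 0 0 0 1 1 1 1
p1 (pos 1,3,5,7,9,11,13,15): XOR of data positions = 0⊕0⊕0⊕0⊕0⊕1⊕1 = 0
p2 (pos 2,3,6,7,10,11,14,15): XOR of data positions = 0⊕0⊕0⊕0⊕0⊕1⊕1 = 0
p4 (pos 4,5,6,7,12,13,14,15): XOR of data positions = 0⊕0⊕0⊕1⊕1⊕1⊕1 = 0
p8 (pos 8,9,10,11,12,13,14,15): XOR of data positions = 0⊕0⊕0⊕1⊕1⊕1⊕1 = 0
Codeword: 000000000001111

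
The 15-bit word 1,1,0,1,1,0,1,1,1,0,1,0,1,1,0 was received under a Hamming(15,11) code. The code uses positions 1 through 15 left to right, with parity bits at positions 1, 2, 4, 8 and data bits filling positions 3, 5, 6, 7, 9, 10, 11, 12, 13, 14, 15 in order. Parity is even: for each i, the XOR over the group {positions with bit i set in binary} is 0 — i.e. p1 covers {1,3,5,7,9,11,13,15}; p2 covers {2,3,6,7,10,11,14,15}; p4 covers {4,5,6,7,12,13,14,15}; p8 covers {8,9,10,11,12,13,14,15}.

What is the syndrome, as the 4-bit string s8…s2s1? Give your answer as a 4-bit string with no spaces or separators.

s1 (pos 1,3,5,7,9,11,13,15): 1⊕0⊕1⊕1⊕1⊕1⊕1⊕0 = 0
s2 (pos 2,3,6,7,10,11,14,15): 1⊕0⊕0⊕1⊕0⊕1⊕1⊕0 = 0
s4 (pos 4,5,6,7,12,13,14,15): 1⊕1⊕0⊕1⊕0⊕1⊕1⊕0 = 1
s8 (pos 8,9,10,11,12,13,14,15): 1⊕1⊕0⊕1⊕0⊕1⊕1⊕0 = 1
Syndrome s8…s1 = 1100 → error at position 12.

1100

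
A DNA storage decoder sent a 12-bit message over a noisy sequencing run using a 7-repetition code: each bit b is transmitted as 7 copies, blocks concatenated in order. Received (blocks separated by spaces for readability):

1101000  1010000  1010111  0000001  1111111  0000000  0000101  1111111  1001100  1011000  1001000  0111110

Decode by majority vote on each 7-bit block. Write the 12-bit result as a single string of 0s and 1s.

Block 1 (1101000): 3 ones → 0
Block 2 (1010000): 2 ones → 0
Block 3 (1010111): 5 ones → 1
Block 4 (0000001): 1 one → 0
Block 5 (1111111): 7 ones → 1
Block 6 (0000000): 0 ones → 0
Block 7 (0000101): 2 ones → 0
Block 8 (1111111): 7 ones → 1
Block 9 (1001100): 3 ones → 0
Block 10 (1011000): 3 ones → 0
Block 11 (1001000): 2 ones → 0
Block 12 (0111110): 5 ones → 1

001010010001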